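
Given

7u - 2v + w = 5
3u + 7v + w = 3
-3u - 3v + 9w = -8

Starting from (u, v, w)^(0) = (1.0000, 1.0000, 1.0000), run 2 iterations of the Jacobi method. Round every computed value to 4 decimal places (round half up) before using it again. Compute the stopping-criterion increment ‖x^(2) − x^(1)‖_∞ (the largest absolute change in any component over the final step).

0.4286

Iteration 1:
  u = (5 - (-2)·1.0000 - (1)·1.0000) / (7) = 0.8571
  v = (3 - (3)·1.0000 - (1)·1.0000) / (7) = -0.1429
  w = (-8 - (-3)·1.0000 - (-3)·1.0000) / (9) = -0.2222
Iteration 2:
  u = (5 - (-2)·-0.1429 - (1)·-0.2222) / (7) = 0.7052
  v = (3 - (3)·0.8571 - (1)·-0.2222) / (7) = 0.0930
  w = (-8 - (-3)·0.8571 - (-3)·-0.1429) / (9) = -0.6508
Change: (-0.1519, 0.2359, -0.4286) → max |·| = 0.4286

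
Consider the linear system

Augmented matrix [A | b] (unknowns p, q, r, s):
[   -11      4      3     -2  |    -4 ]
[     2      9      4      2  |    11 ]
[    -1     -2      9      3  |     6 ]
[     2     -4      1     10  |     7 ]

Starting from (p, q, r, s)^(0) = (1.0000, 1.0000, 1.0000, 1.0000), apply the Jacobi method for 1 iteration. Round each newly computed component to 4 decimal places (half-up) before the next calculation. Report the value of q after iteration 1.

0.3333

Iteration 1:
  p = (-4 - (4)·1.0000 - (3)·1.0000 - (-2)·1.0000) / (-11) = 0.8182
  q = (11 - (2)·1.0000 - (4)·1.0000 - (2)·1.0000) / (9) = 0.3333
  r = (6 - (-1)·1.0000 - (-2)·1.0000 - (3)·1.0000) / (9) = 0.6667
  s = (7 - (2)·1.0000 - (-4)·1.0000 - (1)·1.0000) / (10) = 0.8000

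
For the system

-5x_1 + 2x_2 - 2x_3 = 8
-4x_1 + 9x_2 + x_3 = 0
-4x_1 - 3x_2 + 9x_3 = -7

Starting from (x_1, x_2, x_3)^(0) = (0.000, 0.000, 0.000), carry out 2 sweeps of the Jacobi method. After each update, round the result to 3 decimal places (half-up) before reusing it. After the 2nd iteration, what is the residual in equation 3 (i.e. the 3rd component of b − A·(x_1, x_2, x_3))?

-0.630

Iteration 1:
  x_1 = (8 - (2)·0.000 - (-2)·0.000) / (-5) = -1.600
  x_2 = (0 - (-4)·0.000 - (1)·0.000) / (9) = 0.000
  x_3 = (-7 - (-4)·0.000 - (-3)·0.000) / (9) = -0.778
Iteration 2:
  x_1 = (8 - (2)·0.000 - (-2)·-0.778) / (-5) = -1.289
  x_2 = (0 - (-4)·-1.600 - (1)·-0.778) / (9) = -0.625
  x_3 = (-7 - (-4)·-1.600 - (-3)·0.000) / (9) = -1.489
Residual b − A·x = (-0.173, 1.958, -0.630)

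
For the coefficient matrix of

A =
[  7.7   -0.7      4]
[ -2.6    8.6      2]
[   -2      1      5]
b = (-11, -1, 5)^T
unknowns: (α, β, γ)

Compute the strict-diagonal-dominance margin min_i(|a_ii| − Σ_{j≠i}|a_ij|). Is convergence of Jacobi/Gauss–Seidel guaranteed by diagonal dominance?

row 1: |7.7| − (0.7+4) = 3
row 2: |8.6| − (2.6+2) = 4
row 3: |5| − (2+1) = 2
minimum over rows = 2 → strictly diagonally dominant (convergence guaranteed)

2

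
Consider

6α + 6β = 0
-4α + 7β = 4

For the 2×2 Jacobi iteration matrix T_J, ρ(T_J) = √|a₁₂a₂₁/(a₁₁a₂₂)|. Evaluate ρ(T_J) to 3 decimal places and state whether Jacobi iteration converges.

a₁₂a₂₁/(a₁₁a₂₂) = (6)·(-4) / ((6)·(7)) = -0.571429
ρ = √|-0.571429| = √0.571429 = 0.756
ρ < 1, so Jacobi converges

0.756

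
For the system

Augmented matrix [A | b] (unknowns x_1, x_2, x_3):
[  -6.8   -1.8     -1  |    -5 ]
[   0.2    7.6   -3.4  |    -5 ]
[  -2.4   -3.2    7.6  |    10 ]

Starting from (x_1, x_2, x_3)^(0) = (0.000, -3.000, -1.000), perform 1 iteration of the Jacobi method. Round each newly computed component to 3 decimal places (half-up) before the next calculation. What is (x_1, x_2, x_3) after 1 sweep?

Iteration 1:
  x_1 = (-5 - (-1.8)·-3.000 - (-1)·-1.000) / (-6.8) = 1.676
  x_2 = (-5 - (0.2)·0.000 - (-3.4)·-1.000) / (7.6) = -1.105
  x_3 = (10 - (-2.4)·0.000 - (-3.2)·-3.000) / (7.6) = 0.053

(1.676, -1.105, 0.053)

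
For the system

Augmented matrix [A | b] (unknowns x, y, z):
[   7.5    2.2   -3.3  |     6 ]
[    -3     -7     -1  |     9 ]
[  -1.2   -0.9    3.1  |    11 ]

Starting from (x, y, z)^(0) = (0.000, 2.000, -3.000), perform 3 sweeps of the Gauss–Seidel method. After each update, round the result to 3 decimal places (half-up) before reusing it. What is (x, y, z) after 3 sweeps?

Iteration 1:
  x = (6 - (2.2)·2.000 - (-3.3)·-3.000) / (7.5) = -1.107
  y = (9 - (-3)·-1.107 - (-1)·-3.000) / (-7) = -0.383
  z = (11 - (-1.2)·-1.107 - (-0.9)·-0.383) / (3.1) = 3.009
Iteration 2:
  x = (6 - (2.2)·-0.383 - (-3.3)·3.009) / (7.5) = 2.236
  y = (9 - (-3)·2.236 - (-1)·3.009) / (-7) = -2.674
  z = (11 - (-1.2)·2.236 - (-0.9)·-2.674) / (3.1) = 3.638
Iteration 3:
  x = (6 - (2.2)·-2.674 - (-3.3)·3.638) / (7.5) = 3.185
  y = (9 - (-3)·3.185 - (-1)·3.638) / (-7) = -3.170
  z = (11 - (-1.2)·3.185 - (-0.9)·-3.170) / (3.1) = 3.861

(3.185, -3.170, 3.861)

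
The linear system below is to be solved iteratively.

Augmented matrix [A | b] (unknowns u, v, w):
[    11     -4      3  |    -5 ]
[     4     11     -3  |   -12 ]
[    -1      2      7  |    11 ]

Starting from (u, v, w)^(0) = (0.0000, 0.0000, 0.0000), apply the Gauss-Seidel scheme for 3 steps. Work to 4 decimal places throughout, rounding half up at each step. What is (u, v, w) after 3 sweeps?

(-0.8973, -0.3744, 1.5502)

Iteration 1:
  u = (-5 - (-4)·0.0000 - (3)·0.0000) / (11) = -0.4545
  v = (-12 - (4)·-0.4545 - (-3)·0.0000) / (11) = -0.9256
  w = (11 - (-1)·-0.4545 - (2)·-0.9256) / (7) = 1.7710
Iteration 2:
  u = (-5 - (-4)·-0.9256 - (3)·1.7710) / (11) = -1.2741
  v = (-12 - (4)·-1.2741 - (-3)·1.7710) / (11) = -0.1446
  w = (11 - (-1)·-1.2741 - (2)·-0.1446) / (7) = 1.4307
Iteration 3:
  u = (-5 - (-4)·-0.1446 - (3)·1.4307) / (11) = -0.8973
  v = (-12 - (4)·-0.8973 - (-3)·1.4307) / (11) = -0.3744
  w = (11 - (-1)·-0.8973 - (2)·-0.3744) / (7) = 1.5502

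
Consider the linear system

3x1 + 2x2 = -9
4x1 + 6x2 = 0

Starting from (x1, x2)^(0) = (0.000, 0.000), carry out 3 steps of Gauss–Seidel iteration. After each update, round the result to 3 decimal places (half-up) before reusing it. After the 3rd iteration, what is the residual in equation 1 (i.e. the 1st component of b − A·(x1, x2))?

Iteration 1:
  x1 = (-9 - (2)·0.000) / (3) = -3.000
  x2 = (0 - (4)·-3.000) / (6) = 2.000
Iteration 2:
  x1 = (-9 - (2)·2.000) / (3) = -4.333
  x2 = (0 - (4)·-4.333) / (6) = 2.889
Iteration 3:
  x1 = (-9 - (2)·2.889) / (3) = -4.926
  x2 = (0 - (4)·-4.926) / (6) = 3.284
Residual b − A·x = (-0.790, 0.000)

-0.790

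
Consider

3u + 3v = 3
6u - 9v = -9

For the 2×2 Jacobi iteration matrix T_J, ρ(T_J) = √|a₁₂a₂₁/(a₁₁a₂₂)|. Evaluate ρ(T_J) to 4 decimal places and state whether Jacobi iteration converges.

0.8165

a₁₂a₂₁/(a₁₁a₂₂) = (3)·(6) / ((3)·(-9)) = -0.666667
ρ = √|-0.666667| = √0.666667 = 0.8165
ρ < 1, so Jacobi converges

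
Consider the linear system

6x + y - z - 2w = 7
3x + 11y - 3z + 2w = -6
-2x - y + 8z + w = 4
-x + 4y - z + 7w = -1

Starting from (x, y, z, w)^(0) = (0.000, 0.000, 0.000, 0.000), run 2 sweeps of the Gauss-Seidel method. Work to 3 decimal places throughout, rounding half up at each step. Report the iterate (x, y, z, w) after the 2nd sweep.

(1.630, -0.915, 0.716, 0.715)

Iteration 1:
  x = (7 - (1)·0.000 - (-1)·0.000 - (-2)·0.000) / (6) = 1.167
  y = (-6 - (3)·1.167 - (-3)·0.000 - (2)·0.000) / (11) = -0.864
  z = (4 - (-2)·1.167 - (-1)·-0.864 - (1)·0.000) / (8) = 0.684
  w = (-1 - (-1)·1.167 - (4)·-0.864 - (-1)·0.684) / (7) = 0.615
Iteration 2:
  x = (7 - (1)·-0.864 - (-1)·0.684 - (-2)·0.615) / (6) = 1.630
  y = (-6 - (3)·1.630 - (-3)·0.684 - (2)·0.615) / (11) = -0.915
  z = (4 - (-2)·1.630 - (-1)·-0.915 - (1)·0.615) / (8) = 0.716
  w = (-1 - (-1)·1.630 - (4)·-0.915 - (-1)·0.716) / (7) = 0.715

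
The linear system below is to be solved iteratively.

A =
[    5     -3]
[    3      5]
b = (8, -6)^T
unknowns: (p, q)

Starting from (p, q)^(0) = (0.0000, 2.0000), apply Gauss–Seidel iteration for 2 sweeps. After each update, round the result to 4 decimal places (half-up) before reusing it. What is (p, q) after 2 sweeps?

(-0.1280, -1.1232)

Iteration 1:
  p = (8 - (-3)·2.0000) / (5) = 2.8000
  q = (-6 - (3)·2.8000) / (5) = -2.8800
Iteration 2:
  p = (8 - (-3)·-2.8800) / (5) = -0.1280
  q = (-6 - (3)·-0.1280) / (5) = -1.1232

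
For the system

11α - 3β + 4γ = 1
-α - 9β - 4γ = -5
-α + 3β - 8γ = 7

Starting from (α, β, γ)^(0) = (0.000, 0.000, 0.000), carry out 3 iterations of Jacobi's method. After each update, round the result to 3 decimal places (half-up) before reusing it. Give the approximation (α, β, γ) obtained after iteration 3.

(0.592, 0.795, -0.595)

Iteration 1:
  α = (1 - (-3)·0.000 - (4)·0.000) / (11) = 0.091
  β = (-5 - (-1)·0.000 - (-4)·0.000) / (-9) = 0.556
  γ = (7 - (-1)·0.000 - (3)·0.000) / (-8) = -0.875
Iteration 2:
  α = (1 - (-3)·0.556 - (4)·-0.875) / (11) = 0.561
  β = (-5 - (-1)·0.091 - (-4)·-0.875) / (-9) = 0.934
  γ = (7 - (-1)·0.091 - (3)·0.556) / (-8) = -0.678
Iteration 3:
  α = (1 - (-3)·0.934 - (4)·-0.678) / (11) = 0.592
  β = (-5 - (-1)·0.561 - (-4)·-0.678) / (-9) = 0.795
  γ = (7 - (-1)·0.561 - (3)·0.934) / (-8) = -0.595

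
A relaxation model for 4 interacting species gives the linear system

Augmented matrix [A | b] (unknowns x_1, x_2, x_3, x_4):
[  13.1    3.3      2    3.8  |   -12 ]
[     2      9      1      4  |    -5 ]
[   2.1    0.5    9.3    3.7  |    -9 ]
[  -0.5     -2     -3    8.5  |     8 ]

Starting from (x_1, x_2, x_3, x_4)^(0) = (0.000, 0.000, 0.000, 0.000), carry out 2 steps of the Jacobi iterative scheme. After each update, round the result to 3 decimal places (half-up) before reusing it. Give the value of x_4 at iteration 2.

0.415

Iteration 1:
  x_1 = (-12 - (3.3)·0.000 - (2)·0.000 - (3.8)·0.000) / (13.1) = -0.916
  x_2 = (-5 - (2)·0.000 - (1)·0.000 - (4)·0.000) / (9) = -0.556
  x_3 = (-9 - (2.1)·0.000 - (0.5)·0.000 - (3.7)·0.000) / (9.3) = -0.968
  x_4 = (8 - (-0.5)·0.000 - (-2)·0.000 - (-3)·0.000) / (8.5) = 0.941
Iteration 2:
  x_1 = (-12 - (3.3)·-0.556 - (2)·-0.968 - (3.8)·0.941) / (13.1) = -0.901
  x_2 = (-5 - (2)·-0.916 - (1)·-0.968 - (4)·0.941) / (9) = -0.663
  x_3 = (-9 - (2.1)·-0.916 - (0.5)·-0.556 - (3.7)·0.941) / (9.3) = -1.105
  x_4 = (8 - (-0.5)·-0.916 - (-2)·-0.556 - (-3)·-0.968) / (8.5) = 0.415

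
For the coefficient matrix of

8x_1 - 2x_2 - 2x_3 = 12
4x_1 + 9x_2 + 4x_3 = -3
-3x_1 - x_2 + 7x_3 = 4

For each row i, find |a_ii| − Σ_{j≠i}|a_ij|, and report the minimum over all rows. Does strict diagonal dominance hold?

row 1: |8| − (2+2) = 4
row 2: |9| − (4+4) = 1
row 3: |7| − (3+1) = 3
minimum over rows = 1 → strictly diagonally dominant (convergence guaranteed)

1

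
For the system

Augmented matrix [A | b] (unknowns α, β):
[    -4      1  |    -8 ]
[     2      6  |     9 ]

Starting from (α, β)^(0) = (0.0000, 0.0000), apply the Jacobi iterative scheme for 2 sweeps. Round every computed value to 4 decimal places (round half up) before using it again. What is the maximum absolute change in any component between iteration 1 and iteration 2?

Iteration 1:
  α = (-8 - (1)·0.0000) / (-4) = 2.0000
  β = (9 - (2)·0.0000) / (6) = 1.5000
Iteration 2:
  α = (-8 - (1)·1.5000) / (-4) = 2.3750
  β = (9 - (2)·2.0000) / (6) = 0.8333
Change: (0.3750, -0.6667) → max |·| = 0.6667

0.6667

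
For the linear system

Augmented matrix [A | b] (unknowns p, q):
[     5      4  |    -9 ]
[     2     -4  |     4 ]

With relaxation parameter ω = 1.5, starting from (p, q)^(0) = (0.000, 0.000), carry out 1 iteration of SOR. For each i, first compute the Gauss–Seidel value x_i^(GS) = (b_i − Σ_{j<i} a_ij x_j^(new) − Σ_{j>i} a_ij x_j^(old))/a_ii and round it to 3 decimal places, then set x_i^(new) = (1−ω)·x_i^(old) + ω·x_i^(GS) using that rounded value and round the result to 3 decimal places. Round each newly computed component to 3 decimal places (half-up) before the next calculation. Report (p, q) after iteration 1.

(-2.700, -3.525)

Iteration 1:
  p: GS value = (-9 - (4)·0.000) / (5) = -1.800;  p ← (1−ω)·0.000 + ω·-1.800 = -2.700
  q: GS value = (4 - (2)·-2.700) / (-4) = -2.350;  q ← (1−ω)·0.000 + ω·-2.350 = -3.525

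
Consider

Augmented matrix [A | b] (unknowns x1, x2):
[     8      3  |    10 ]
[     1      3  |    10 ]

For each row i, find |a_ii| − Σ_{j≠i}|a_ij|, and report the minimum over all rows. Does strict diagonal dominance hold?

row 1: |8| − (3) = 5
row 2: |3| − (1) = 2
minimum over rows = 2 → strictly diagonally dominant (convergence guaranteed)

2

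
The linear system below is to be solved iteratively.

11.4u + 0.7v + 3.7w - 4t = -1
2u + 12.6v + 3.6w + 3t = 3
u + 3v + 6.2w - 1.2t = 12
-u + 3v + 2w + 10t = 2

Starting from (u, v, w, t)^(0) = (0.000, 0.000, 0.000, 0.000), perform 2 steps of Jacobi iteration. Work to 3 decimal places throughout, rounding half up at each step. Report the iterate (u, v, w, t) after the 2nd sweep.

Iteration 1:
  u = (-1 - (0.7)·0.000 - (3.7)·0.000 - (-4)·0.000) / (11.4) = -0.088
  v = (3 - (2)·0.000 - (3.6)·0.000 - (3)·0.000) / (12.6) = 0.238
  w = (12 - (1)·0.000 - (3)·0.000 - (-1.2)·0.000) / (6.2) = 1.935
  t = (2 - (-1)·0.000 - (3)·0.000 - (2)·0.000) / (10) = 0.200
Iteration 2:
  u = (-1 - (0.7)·0.238 - (3.7)·1.935 - (-4)·0.200) / (11.4) = -0.660
  v = (3 - (2)·-0.088 - (3.6)·1.935 - (3)·0.200) / (12.6) = -0.348
  w = (12 - (1)·-0.088 - (3)·0.238 - (-1.2)·0.200) / (6.2) = 1.873
  t = (2 - (-1)·-0.088 - (3)·0.238 - (2)·1.935) / (10) = -0.267

(-0.660, -0.348, 1.873, -0.267)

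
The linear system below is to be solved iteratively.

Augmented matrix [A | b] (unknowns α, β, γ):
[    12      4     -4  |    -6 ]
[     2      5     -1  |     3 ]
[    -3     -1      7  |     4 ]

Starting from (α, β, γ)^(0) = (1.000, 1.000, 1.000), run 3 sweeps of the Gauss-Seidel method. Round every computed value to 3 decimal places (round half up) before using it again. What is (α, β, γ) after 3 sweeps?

Iteration 1:
  α = (-6 - (4)·1.000 - (-4)·1.000) / (12) = -0.500
  β = (3 - (2)·-0.500 - (-1)·1.000) / (5) = 1.000
  γ = (4 - (-3)·-0.500 - (-1)·1.000) / (7) = 0.500
Iteration 2:
  α = (-6 - (4)·1.000 - (-4)·0.500) / (12) = -0.667
  β = (3 - (2)·-0.667 - (-1)·0.500) / (5) = 0.967
  γ = (4 - (-3)·-0.667 - (-1)·0.967) / (7) = 0.424
Iteration 3:
  α = (-6 - (4)·0.967 - (-4)·0.424) / (12) = -0.681
  β = (3 - (2)·-0.681 - (-1)·0.424) / (5) = 0.957
  γ = (4 - (-3)·-0.681 - (-1)·0.957) / (7) = 0.416

(-0.681, 0.957, 0.416)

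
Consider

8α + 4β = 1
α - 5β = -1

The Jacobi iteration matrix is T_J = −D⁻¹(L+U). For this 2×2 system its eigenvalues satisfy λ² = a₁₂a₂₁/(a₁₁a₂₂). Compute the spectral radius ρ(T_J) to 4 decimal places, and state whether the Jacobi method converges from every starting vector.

a₁₂a₂₁/(a₁₁a₂₂) = (4)·(1) / ((8)·(-5)) = -0.100000
ρ = √|-0.100000| = √0.100000 = 0.3162
ρ < 1, so Jacobi converges

0.3162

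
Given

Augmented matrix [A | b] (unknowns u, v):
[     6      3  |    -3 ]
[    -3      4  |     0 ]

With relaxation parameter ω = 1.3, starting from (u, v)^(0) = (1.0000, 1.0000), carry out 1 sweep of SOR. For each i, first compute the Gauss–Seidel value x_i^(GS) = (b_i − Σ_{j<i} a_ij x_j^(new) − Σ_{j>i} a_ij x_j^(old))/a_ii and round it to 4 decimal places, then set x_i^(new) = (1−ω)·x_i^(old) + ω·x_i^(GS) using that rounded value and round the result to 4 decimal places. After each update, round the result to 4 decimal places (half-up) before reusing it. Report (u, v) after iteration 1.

(-1.6000, -1.8600)

Iteration 1:
  u: GS value = (-3 - (3)·1.0000) / (6) = -1.0000;  u ← (1−ω)·1.0000 + ω·-1.0000 = -1.6000
  v: GS value = (0 - (-3)·-1.6000) / (4) = -1.2000;  v ← (1−ω)·1.0000 + ω·-1.2000 = -1.8600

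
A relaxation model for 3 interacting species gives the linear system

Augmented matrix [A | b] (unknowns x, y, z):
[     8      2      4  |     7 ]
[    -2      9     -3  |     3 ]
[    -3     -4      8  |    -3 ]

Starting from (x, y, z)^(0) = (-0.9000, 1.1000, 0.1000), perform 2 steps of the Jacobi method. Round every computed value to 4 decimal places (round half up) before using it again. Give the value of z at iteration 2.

Iteration 1:
  x = (7 - (2)·1.1000 - (4)·0.1000) / (8) = 0.5500
  y = (3 - (-2)·-0.9000 - (-3)·0.1000) / (9) = 0.1667
  z = (-3 - (-3)·-0.9000 - (-4)·1.1000) / (8) = -0.1625
Iteration 2:
  x = (7 - (2)·0.1667 - (4)·-0.1625) / (8) = 0.9146
  y = (3 - (-2)·0.5500 - (-3)·-0.1625) / (9) = 0.4014
  z = (-3 - (-3)·0.5500 - (-4)·0.1667) / (8) = -0.0854

-0.0854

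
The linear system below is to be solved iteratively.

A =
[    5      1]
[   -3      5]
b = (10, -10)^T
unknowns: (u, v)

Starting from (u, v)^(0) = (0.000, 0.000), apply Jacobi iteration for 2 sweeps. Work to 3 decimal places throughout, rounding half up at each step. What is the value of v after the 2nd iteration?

-0.800

Iteration 1:
  u = (10 - (1)·0.000) / (5) = 2.000
  v = (-10 - (-3)·0.000) / (5) = -2.000
Iteration 2:
  u = (10 - (1)·-2.000) / (5) = 2.400
  v = (-10 - (-3)·2.000) / (5) = -0.800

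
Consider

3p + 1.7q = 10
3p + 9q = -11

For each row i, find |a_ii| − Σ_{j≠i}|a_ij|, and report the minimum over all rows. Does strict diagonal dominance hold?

1.3

row 1: |3| − (1.7) = 1.3
row 2: |9| − (3) = 6
minimum over rows = 1.3 → strictly diagonally dominant (convergence guaranteed)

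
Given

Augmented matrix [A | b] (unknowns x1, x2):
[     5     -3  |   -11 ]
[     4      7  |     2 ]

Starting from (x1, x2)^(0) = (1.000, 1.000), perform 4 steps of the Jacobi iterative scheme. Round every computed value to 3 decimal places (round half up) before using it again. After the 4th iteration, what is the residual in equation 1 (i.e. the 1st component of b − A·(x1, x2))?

-1.532

Iteration 1:
  x1 = (-11 - (-3)·1.000) / (5) = -1.600
  x2 = (2 - (4)·1.000) / (7) = -0.286
Iteration 2:
  x1 = (-11 - (-3)·-0.286) / (5) = -2.372
  x2 = (2 - (4)·-1.600) / (7) = 1.200
Iteration 3:
  x1 = (-11 - (-3)·1.200) / (5) = -1.480
  x2 = (2 - (4)·-2.372) / (7) = 1.641
Iteration 4:
  x1 = (-11 - (-3)·1.641) / (5) = -1.215
  x2 = (2 - (4)·-1.480) / (7) = 1.131
Residual b − A·x = (-1.532, -1.057)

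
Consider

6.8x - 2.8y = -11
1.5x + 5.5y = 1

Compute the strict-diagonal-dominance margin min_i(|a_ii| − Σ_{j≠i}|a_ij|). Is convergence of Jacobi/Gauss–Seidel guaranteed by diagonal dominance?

4

row 1: |6.8| − (2.8) = 4
row 2: |5.5| − (1.5) = 4
minimum over rows = 4 → strictly diagonally dominant (convergence guaranteed)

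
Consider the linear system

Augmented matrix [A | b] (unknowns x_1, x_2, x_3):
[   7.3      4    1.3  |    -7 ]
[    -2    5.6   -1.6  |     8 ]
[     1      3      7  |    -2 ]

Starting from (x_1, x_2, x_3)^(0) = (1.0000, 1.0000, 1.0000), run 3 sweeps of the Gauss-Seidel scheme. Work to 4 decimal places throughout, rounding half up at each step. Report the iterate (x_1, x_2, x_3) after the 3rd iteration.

Iteration 1:
  x_1 = (-7 - (4)·1.0000 - (1.3)·1.0000) / (7.3) = -1.6849
  x_2 = (8 - (-2)·-1.6849 - (-1.6)·1.0000) / (5.6) = 1.1125
  x_3 = (-2 - (1)·-1.6849 - (3)·1.1125) / (7) = -0.5218
Iteration 2:
  x_1 = (-7 - (4)·1.1125 - (1.3)·-0.5218) / (7.3) = -1.4756
  x_2 = (8 - (-2)·-1.4756 - (-1.6)·-0.5218) / (5.6) = 0.7525
  x_3 = (-2 - (1)·-1.4756 - (3)·0.7525) / (7) = -0.3974
Iteration 3:
  x_1 = (-7 - (4)·0.7525 - (1.3)·-0.3974) / (7.3) = -1.3005
  x_2 = (8 - (-2)·-1.3005 - (-1.6)·-0.3974) / (5.6) = 0.8506
  x_3 = (-2 - (1)·-1.3005 - (3)·0.8506) / (7) = -0.4645

(-1.3005, 0.8506, -0.4645)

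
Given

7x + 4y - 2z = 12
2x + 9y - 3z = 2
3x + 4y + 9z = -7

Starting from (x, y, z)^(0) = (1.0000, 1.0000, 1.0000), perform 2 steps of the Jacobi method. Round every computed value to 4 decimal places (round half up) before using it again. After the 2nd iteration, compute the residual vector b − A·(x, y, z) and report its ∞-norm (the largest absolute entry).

4.8359

Iteration 1:
  x = (12 - (4)·1.0000 - (-2)·1.0000) / (7) = 1.4286
  y = (2 - (2)·1.0000 - (-3)·1.0000) / (9) = 0.3333
  z = (-7 - (3)·1.0000 - (4)·1.0000) / (9) = -1.5556
Iteration 2:
  x = (12 - (4)·0.3333 - (-2)·-1.5556) / (7) = 1.0794
  y = (2 - (2)·1.4286 - (-3)·-1.5556) / (9) = -0.6138
  z = (-7 - (3)·1.4286 - (4)·0.3333) / (9) = -1.4021
Residual b − A·x = (4.0952, 1.1591, 4.8359); ∞-norm = 4.8359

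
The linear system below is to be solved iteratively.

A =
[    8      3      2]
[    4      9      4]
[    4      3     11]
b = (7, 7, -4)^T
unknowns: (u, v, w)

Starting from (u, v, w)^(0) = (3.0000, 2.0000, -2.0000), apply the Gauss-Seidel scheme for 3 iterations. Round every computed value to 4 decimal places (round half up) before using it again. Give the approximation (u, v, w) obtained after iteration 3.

Iteration 1:
  u = (7 - (3)·2.0000 - (2)·-2.0000) / (8) = 0.6250
  v = (7 - (4)·0.6250 - (4)·-2.0000) / (9) = 1.3889
  w = (-4 - (4)·0.6250 - (3)·1.3889) / (11) = -0.9697
Iteration 2:
  u = (7 - (3)·1.3889 - (2)·-0.9697) / (8) = 0.5966
  v = (7 - (4)·0.5966 - (4)·-0.9697) / (9) = 0.9436
  w = (-4 - (4)·0.5966 - (3)·0.9436) / (11) = -0.8379
Iteration 3:
  u = (7 - (3)·0.9436 - (2)·-0.8379) / (8) = 0.7306
  v = (7 - (4)·0.7306 - (4)·-0.8379) / (9) = 0.8255
  w = (-4 - (4)·0.7306 - (3)·0.8255) / (11) = -0.8544

(0.7306, 0.8255, -0.8544)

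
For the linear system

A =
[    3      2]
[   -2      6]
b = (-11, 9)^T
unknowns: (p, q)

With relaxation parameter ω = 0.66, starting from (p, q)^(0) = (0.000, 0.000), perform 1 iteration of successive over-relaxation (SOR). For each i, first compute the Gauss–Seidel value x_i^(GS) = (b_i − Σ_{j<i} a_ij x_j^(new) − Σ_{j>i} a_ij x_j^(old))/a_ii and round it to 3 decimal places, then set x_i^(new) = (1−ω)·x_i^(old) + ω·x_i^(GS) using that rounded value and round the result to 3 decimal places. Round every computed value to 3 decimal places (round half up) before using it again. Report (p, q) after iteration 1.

(-2.420, 0.457)

Iteration 1:
  p: GS value = (-11 - (2)·0.000) / (3) = -3.667;  p ← (1−ω)·0.000 + ω·-3.667 = -2.420
  q: GS value = (9 - (-2)·-2.420) / (6) = 0.693;  q ← (1−ω)·0.000 + ω·0.693 = 0.457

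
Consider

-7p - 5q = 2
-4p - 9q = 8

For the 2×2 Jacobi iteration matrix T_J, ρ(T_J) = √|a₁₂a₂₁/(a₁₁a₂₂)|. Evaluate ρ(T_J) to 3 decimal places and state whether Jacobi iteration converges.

a₁₂a₂₁/(a₁₁a₂₂) = (-5)·(-4) / ((-7)·(-9)) = 0.317460
ρ = √|0.317460| = √0.317460 = 0.563
ρ < 1, so Jacobi converges

0.563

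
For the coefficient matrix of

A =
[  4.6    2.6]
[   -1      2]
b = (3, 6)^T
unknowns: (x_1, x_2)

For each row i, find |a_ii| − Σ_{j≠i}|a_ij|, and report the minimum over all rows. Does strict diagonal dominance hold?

row 1: |4.6| − (2.6) = 2
row 2: |2| − (1) = 1
minimum over rows = 1 → strictly diagonally dominant (convergence guaranteed)

1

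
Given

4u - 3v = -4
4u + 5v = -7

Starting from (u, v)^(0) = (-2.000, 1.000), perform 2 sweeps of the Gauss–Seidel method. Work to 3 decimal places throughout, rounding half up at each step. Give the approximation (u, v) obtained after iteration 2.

Iteration 1:
  u = (-4 - (-3)·1.000) / (4) = -0.250
  v = (-7 - (4)·-0.250) / (5) = -1.200
Iteration 2:
  u = (-4 - (-3)·-1.200) / (4) = -1.900
  v = (-7 - (4)·-1.900) / (5) = 0.120

(-1.900, 0.120)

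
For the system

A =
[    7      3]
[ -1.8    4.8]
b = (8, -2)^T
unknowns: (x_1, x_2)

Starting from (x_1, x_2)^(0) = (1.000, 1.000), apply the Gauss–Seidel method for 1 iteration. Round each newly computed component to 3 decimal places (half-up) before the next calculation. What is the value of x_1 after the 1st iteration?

Iteration 1:
  x_1 = (8 - (3)·1.000) / (7) = 0.714
  x_2 = (-2 - (-1.8)·0.714) / (4.8) = -0.149

0.714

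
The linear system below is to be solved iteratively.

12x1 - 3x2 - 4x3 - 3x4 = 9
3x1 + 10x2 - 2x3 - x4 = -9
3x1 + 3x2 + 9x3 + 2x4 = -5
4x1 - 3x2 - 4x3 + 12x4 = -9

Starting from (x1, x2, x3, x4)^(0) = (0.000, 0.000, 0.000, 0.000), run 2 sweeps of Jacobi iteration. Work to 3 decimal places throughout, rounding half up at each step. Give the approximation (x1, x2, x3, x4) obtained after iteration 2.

Iteration 1:
  x1 = (9 - (-3)·0.000 - (-4)·0.000 - (-3)·0.000) / (12) = 0.750
  x2 = (-9 - (3)·0.000 - (-2)·0.000 - (-1)·0.000) / (10) = -0.900
  x3 = (-5 - (3)·0.000 - (3)·0.000 - (2)·0.000) / (9) = -0.556
  x4 = (-9 - (4)·0.000 - (-3)·0.000 - (-4)·0.000) / (12) = -0.750
Iteration 2:
  x1 = (9 - (-3)·-0.900 - (-4)·-0.556 - (-3)·-0.750) / (12) = 0.152
  x2 = (-9 - (3)·0.750 - (-2)·-0.556 - (-1)·-0.750) / (10) = -1.311
  x3 = (-5 - (3)·0.750 - (3)·-0.900 - (2)·-0.750) / (9) = -0.339
  x4 = (-9 - (4)·0.750 - (-3)·-0.900 - (-4)·-0.556) / (12) = -1.410

(0.152, -1.311, -0.339, -1.410)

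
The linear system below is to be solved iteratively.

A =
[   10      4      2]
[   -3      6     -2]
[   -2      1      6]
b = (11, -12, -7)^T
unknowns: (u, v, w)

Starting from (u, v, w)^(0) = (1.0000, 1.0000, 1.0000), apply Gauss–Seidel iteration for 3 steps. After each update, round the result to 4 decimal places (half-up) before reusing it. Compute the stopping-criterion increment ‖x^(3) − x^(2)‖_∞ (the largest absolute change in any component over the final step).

Iteration 1:
  u = (11 - (4)·1.0000 - (2)·1.0000) / (10) = 0.5000
  v = (-12 - (-3)·0.5000 - (-2)·1.0000) / (6) = -1.4167
  w = (-7 - (-2)·0.5000 - (1)·-1.4167) / (6) = -0.7639
Iteration 2:
  u = (11 - (4)·-1.4167 - (2)·-0.7639) / (10) = 1.8195
  v = (-12 - (-3)·1.8195 - (-2)·-0.7639) / (6) = -1.3449
  w = (-7 - (-2)·1.8195 - (1)·-1.3449) / (6) = -0.3360
Iteration 3:
  u = (11 - (4)·-1.3449 - (2)·-0.3360) / (10) = 1.7052
  v = (-12 - (-3)·1.7052 - (-2)·-0.3360) / (6) = -1.2594
  w = (-7 - (-2)·1.7052 - (1)·-1.2594) / (6) = -0.3884
Change: (-0.1143, 0.0855, -0.0524) → max |·| = 0.1143

0.1143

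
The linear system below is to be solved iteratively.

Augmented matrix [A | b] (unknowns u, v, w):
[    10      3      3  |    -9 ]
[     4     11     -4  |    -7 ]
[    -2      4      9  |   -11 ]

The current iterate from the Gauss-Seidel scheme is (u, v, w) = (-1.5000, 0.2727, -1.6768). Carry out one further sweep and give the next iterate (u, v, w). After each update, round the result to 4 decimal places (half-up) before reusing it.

(-0.4788, -1.0720, -0.8522)

One sweep:
  u = (-9 - (3)·0.2727 - (3)·-1.6768) / (10) = -0.4788
  v = (-7 - (4)·-0.4788 - (-4)·-1.6768) / (11) = -1.0720
  w = (-11 - (-2)·-0.4788 - (4)·-1.0720) / (9) = -0.8522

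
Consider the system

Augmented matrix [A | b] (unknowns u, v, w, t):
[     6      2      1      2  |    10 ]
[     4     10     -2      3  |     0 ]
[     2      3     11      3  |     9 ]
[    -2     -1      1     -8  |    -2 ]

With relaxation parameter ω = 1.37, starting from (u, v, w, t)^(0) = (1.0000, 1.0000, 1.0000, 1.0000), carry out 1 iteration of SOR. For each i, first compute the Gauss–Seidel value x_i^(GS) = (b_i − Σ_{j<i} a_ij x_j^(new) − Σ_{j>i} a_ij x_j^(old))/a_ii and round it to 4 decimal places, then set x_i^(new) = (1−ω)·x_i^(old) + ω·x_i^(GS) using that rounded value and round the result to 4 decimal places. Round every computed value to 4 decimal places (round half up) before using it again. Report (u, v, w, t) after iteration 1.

Iteration 1:
  u: GS value = (10 - (2)·1.0000 - (1)·1.0000 - (2)·1.0000) / (6) = 0.8333;  u ← (1−ω)·1.0000 + ω·0.8333 = 0.7716
  v: GS value = (0 - (4)·0.7716 - (-2)·1.0000 - (3)·1.0000) / (10) = -0.4086;  v ← (1−ω)·1.0000 + ω·-0.4086 = -0.9298
  w: GS value = (9 - (2)·0.7716 - (3)·-0.9298 - (3)·1.0000) / (11) = 0.6587;  w ← (1−ω)·1.0000 + ω·0.6587 = 0.5324
  t: GS value = (-2 - (-2)·0.7716 - (-1)·-0.9298 - (1)·0.5324) / (-8) = 0.2399;  t ← (1−ω)·1.0000 + ω·0.2399 = -0.0413

(0.7716, -0.9298, 0.5324, -0.0413)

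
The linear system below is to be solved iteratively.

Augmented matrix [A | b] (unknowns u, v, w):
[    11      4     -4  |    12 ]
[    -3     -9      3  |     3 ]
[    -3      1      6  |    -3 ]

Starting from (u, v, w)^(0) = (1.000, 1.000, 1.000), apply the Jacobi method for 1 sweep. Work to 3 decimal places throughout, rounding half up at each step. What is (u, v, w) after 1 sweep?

Iteration 1:
  u = (12 - (4)·1.000 - (-4)·1.000) / (11) = 1.091
  v = (3 - (-3)·1.000 - (3)·1.000) / (-9) = -0.333
  w = (-3 - (-3)·1.000 - (1)·1.000) / (6) = -0.167

(1.091, -0.333, -0.167)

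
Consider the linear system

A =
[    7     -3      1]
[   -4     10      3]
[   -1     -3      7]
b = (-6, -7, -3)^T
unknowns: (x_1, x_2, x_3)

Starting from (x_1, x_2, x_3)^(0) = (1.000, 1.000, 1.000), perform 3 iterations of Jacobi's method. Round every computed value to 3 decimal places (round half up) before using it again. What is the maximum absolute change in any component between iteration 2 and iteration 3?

0.240

Iteration 1:
  x_1 = (-6 - (-3)·1.000 - (1)·1.000) / (7) = -0.571
  x_2 = (-7 - (-4)·1.000 - (3)·1.000) / (10) = -0.600
  x_3 = (-3 - (-1)·1.000 - (-3)·1.000) / (7) = 0.143
Iteration 2:
  x_1 = (-6 - (-3)·-0.600 - (1)·0.143) / (7) = -1.135
  x_2 = (-7 - (-4)·-0.571 - (3)·0.143) / (10) = -0.971
  x_3 = (-3 - (-1)·-0.571 - (-3)·-0.600) / (7) = -0.767
Iteration 3:
  x_1 = (-6 - (-3)·-0.971 - (1)·-0.767) / (7) = -1.164
  x_2 = (-7 - (-4)·-1.135 - (3)·-0.767) / (10) = -0.924
  x_3 = (-3 - (-1)·-1.135 - (-3)·-0.971) / (7) = -1.007
Change: (-0.029, 0.047, -0.240) → max |·| = 0.240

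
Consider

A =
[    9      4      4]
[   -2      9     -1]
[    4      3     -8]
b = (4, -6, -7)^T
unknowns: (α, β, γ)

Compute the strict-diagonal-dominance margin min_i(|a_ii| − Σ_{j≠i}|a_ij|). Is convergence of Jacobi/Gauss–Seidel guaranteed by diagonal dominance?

row 1: |9| − (4+4) = 1
row 2: |9| − (2+1) = 6
row 3: |-8| − (4+3) = 1
minimum over rows = 1 → strictly diagonally dominant (convergence guaranteed)

1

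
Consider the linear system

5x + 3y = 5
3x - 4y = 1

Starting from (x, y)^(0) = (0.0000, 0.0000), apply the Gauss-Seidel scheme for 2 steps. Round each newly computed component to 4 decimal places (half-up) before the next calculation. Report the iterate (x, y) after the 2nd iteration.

Iteration 1:
  x = (5 - (3)·0.0000) / (5) = 1.0000
  y = (1 - (3)·1.0000) / (-4) = 0.5000
Iteration 2:
  x = (5 - (3)·0.5000) / (5) = 0.7000
  y = (1 - (3)·0.7000) / (-4) = 0.2750

(0.7000, 0.2750)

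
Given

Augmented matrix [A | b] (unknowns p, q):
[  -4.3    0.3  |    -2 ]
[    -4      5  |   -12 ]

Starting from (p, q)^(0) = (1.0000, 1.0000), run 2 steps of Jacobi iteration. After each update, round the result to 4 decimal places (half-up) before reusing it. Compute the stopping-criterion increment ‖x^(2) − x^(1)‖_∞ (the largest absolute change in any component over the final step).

0.3721

Iteration 1:
  p = (-2 - (0.3)·1.0000) / (-4.3) = 0.5349
  q = (-12 - (-4)·1.0000) / (5) = -1.6000
Iteration 2:
  p = (-2 - (0.3)·-1.6000) / (-4.3) = 0.3535
  q = (-12 - (-4)·0.5349) / (5) = -1.9721
Change: (-0.1814, -0.3721) → max |·| = 0.3721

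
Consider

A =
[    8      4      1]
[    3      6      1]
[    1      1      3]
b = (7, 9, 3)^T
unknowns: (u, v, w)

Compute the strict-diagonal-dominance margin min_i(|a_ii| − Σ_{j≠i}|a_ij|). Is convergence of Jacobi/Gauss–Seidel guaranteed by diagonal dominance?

row 1: |8| − (4+1) = 3
row 2: |6| − (3+1) = 2
row 3: |3| − (1+1) = 1
minimum over rows = 1 → strictly diagonally dominant (convergence guaranteed)

1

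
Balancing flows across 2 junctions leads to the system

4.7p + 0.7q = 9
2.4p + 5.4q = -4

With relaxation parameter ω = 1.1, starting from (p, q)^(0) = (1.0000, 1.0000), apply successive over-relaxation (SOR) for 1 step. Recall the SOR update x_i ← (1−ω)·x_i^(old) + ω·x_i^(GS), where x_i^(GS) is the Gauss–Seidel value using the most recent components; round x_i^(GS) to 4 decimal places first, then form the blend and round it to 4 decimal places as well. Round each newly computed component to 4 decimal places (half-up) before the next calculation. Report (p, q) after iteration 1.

Iteration 1:
  p: GS value = (9 - (0.7)·1.0000) / (4.7) = 1.7660;  p ← (1−ω)·1.0000 + ω·1.7660 = 1.8426
  q: GS value = (-4 - (2.4)·1.8426) / (5.4) = -1.5597;  q ← (1−ω)·1.0000 + ω·-1.5597 = -1.8157

(1.8426, -1.8157)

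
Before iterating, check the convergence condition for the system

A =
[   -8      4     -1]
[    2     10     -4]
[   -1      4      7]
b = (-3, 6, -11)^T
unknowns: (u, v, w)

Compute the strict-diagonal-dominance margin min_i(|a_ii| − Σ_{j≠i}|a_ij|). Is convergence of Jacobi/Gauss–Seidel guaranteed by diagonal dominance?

2

row 1: |-8| − (4+1) = 3
row 2: |10| − (2+4) = 4
row 3: |7| − (1+4) = 2
minimum over rows = 2 → strictly diagonally dominant (convergence guaranteed)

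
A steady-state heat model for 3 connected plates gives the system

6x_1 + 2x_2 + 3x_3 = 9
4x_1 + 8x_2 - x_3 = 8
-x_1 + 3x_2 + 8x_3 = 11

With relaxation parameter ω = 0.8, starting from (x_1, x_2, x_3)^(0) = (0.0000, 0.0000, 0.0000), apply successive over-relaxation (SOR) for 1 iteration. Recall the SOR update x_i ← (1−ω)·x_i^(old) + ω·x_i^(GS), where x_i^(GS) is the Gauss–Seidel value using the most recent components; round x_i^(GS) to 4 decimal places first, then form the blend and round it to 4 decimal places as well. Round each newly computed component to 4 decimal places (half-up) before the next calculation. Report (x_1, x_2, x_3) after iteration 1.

Iteration 1:
  x_1: GS value = (9 - (2)·0.0000 - (3)·0.0000) / (6) = 1.5000;  x_1 ← (1−ω)·0.0000 + ω·1.5000 = 1.2000
  x_2: GS value = (8 - (4)·1.2000 - (-1)·0.0000) / (8) = 0.4000;  x_2 ← (1−ω)·0.0000 + ω·0.4000 = 0.3200
  x_3: GS value = (11 - (-1)·1.2000 - (3)·0.3200) / (8) = 1.4050;  x_3 ← (1−ω)·0.0000 + ω·1.4050 = 1.1240

(1.2000, 0.3200, 1.1240)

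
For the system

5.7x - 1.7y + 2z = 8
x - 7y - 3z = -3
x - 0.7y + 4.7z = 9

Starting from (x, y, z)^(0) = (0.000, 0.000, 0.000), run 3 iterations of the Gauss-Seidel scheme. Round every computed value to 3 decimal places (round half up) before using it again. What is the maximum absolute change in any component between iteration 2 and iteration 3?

Iteration 1:
  x = (8 - (-1.7)·0.000 - (2)·0.000) / (5.7) = 1.404
  y = (-3 - (1)·1.404 - (-3)·0.000) / (-7) = 0.629
  z = (9 - (1)·1.404 - (-0.7)·0.629) / (4.7) = 1.710
Iteration 2:
  x = (8 - (-1.7)·0.629 - (2)·1.710) / (5.7) = 0.991
  y = (-3 - (1)·0.991 - (-3)·1.710) / (-7) = -0.163
  z = (9 - (1)·0.991 - (-0.7)·-0.163) / (4.7) = 1.680
Iteration 3:
  x = (8 - (-1.7)·-0.163 - (2)·1.680) / (5.7) = 0.765
  y = (-3 - (1)·0.765 - (-3)·1.680) / (-7) = -0.182
  z = (9 - (1)·0.765 - (-0.7)·-0.182) / (4.7) = 1.725
Change: (-0.226, -0.019, 0.045) → max |·| = 0.226

0.226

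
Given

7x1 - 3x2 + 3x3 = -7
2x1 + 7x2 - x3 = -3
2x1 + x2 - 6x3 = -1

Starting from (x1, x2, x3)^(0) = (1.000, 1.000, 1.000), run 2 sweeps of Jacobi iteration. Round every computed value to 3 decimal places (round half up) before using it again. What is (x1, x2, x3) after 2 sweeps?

Iteration 1:
  x1 = (-7 - (-3)·1.000 - (3)·1.000) / (7) = -1.000
  x2 = (-3 - (2)·1.000 - (-1)·1.000) / (7) = -0.571
  x3 = (-1 - (2)·1.000 - (1)·1.000) / (-6) = 0.667
Iteration 2:
  x1 = (-7 - (-3)·-0.571 - (3)·0.667) / (7) = -1.531
  x2 = (-3 - (2)·-1.000 - (-1)·0.667) / (7) = -0.048
  x3 = (-1 - (2)·-1.000 - (1)·-0.571) / (-6) = -0.262

(-1.531, -0.048, -0.262)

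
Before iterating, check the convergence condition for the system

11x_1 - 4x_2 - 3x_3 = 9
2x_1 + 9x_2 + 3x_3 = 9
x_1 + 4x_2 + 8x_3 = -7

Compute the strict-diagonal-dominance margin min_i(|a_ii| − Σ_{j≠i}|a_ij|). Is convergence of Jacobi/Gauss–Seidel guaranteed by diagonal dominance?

3

row 1: |11| − (4+3) = 4
row 2: |9| − (2+3) = 4
row 3: |8| − (1+4) = 3
minimum over rows = 3 → strictly diagonally dominant (convergence guaranteed)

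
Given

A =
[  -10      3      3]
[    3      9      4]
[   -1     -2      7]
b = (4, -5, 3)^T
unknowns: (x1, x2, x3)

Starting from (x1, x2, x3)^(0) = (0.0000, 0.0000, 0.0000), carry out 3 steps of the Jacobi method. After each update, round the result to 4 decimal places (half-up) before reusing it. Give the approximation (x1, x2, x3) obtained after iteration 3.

(-0.5200, -0.5041, 0.1909)

Iteration 1:
  x1 = (4 - (3)·0.0000 - (3)·0.0000) / (-10) = -0.4000
  x2 = (-5 - (3)·0.0000 - (4)·0.0000) / (9) = -0.5556
  x3 = (3 - (-1)·0.0000 - (-2)·0.0000) / (7) = 0.4286
Iteration 2:
  x1 = (4 - (3)·-0.5556 - (3)·0.4286) / (-10) = -0.4381
  x2 = (-5 - (3)·-0.4000 - (4)·0.4286) / (9) = -0.6127
  x3 = (3 - (-1)·-0.4000 - (-2)·-0.5556) / (7) = 0.2127
Iteration 3:
  x1 = (4 - (3)·-0.6127 - (3)·0.2127) / (-10) = -0.5200
  x2 = (-5 - (3)·-0.4381 - (4)·0.2127) / (9) = -0.5041
  x3 = (3 - (-1)·-0.4381 - (-2)·-0.6127) / (7) = 0.1909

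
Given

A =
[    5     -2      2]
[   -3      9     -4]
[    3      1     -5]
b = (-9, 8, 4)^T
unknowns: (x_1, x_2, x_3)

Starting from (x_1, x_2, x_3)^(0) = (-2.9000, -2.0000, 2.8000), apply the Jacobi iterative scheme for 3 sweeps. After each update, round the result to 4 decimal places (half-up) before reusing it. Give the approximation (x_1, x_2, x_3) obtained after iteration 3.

Iteration 1:
  x_1 = (-9 - (-2)·-2.0000 - (2)·2.8000) / (5) = -3.7200
  x_2 = (8 - (-3)·-2.9000 - (-4)·2.8000) / (9) = 1.1667
  x_3 = (4 - (3)·-2.9000 - (1)·-2.0000) / (-5) = -2.9400
Iteration 2:
  x_1 = (-9 - (-2)·1.1667 - (2)·-2.9400) / (5) = -0.1573
  x_2 = (8 - (-3)·-3.7200 - (-4)·-2.9400) / (9) = -1.6578
  x_3 = (4 - (3)·-3.7200 - (1)·1.1667) / (-5) = -2.7987
Iteration 3:
  x_1 = (-9 - (-2)·-1.6578 - (2)·-2.7987) / (5) = -1.3436
  x_2 = (8 - (-3)·-0.1573 - (-4)·-2.7987) / (9) = -0.4074
  x_3 = (4 - (3)·-0.1573 - (1)·-1.6578) / (-5) = -1.2259

(-1.3436, -0.4074, -1.2259)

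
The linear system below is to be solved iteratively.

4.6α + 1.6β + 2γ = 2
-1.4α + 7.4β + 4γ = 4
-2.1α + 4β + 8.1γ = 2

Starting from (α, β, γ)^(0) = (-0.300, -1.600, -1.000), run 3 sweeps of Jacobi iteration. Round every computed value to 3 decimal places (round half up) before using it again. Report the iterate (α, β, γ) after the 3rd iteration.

(0.285, 0.417, 0.015)

Iteration 1:
  α = (2 - (1.6)·-1.600 - (2)·-1.000) / (4.6) = 1.426
  β = (4 - (-1.4)·-0.300 - (4)·-1.000) / (7.4) = 1.024
  γ = (2 - (-2.1)·-0.300 - (4)·-1.600) / (8.1) = 0.959
Iteration 2:
  α = (2 - (1.6)·1.024 - (2)·0.959) / (4.6) = -0.338
  β = (4 - (-1.4)·1.426 - (4)·0.959) / (7.4) = 0.292
  γ = (2 - (-2.1)·1.426 - (4)·1.024) / (8.1) = 0.111
Iteration 3:
  α = (2 - (1.6)·0.292 - (2)·0.111) / (4.6) = 0.285
  β = (4 - (-1.4)·-0.338 - (4)·0.111) / (7.4) = 0.417
  γ = (2 - (-2.1)·-0.338 - (4)·0.292) / (8.1) = 0.015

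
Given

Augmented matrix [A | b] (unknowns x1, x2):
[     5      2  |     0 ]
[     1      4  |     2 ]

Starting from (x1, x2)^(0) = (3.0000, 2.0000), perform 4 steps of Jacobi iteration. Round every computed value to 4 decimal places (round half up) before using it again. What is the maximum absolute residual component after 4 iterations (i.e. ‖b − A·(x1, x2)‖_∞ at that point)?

Iteration 1:
  x1 = (0 - (2)·2.0000) / (5) = -0.8000
  x2 = (2 - (1)·3.0000) / (4) = -0.2500
Iteration 2:
  x1 = (0 - (2)·-0.2500) / (5) = 0.1000
  x2 = (2 - (1)·-0.8000) / (4) = 0.7000
Iteration 3:
  x1 = (0 - (2)·0.7000) / (5) = -0.2800
  x2 = (2 - (1)·0.1000) / (4) = 0.4750
Iteration 4:
  x1 = (0 - (2)·0.4750) / (5) = -0.1900
  x2 = (2 - (1)·-0.2800) / (4) = 0.5700
Residual b − A·x = (-0.1900, -0.0900); ∞-norm = 0.1900

0.1900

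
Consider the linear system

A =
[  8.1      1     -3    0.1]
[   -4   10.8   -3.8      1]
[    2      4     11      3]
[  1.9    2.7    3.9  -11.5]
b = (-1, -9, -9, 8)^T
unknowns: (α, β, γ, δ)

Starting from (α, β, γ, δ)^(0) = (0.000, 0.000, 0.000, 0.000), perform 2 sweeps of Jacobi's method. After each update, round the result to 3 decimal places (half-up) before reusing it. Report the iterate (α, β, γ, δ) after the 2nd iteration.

(-0.315, -1.102, -0.303, -1.189)

Iteration 1:
  α = (-1 - (1)·0.000 - (-3)·0.000 - (0.1)·0.000) / (8.1) = -0.123
  β = (-9 - (-4)·0.000 - (-3.8)·0.000 - (1)·0.000) / (10.8) = -0.833
  γ = (-9 - (2)·0.000 - (4)·0.000 - (3)·0.000) / (11) = -0.818
  δ = (8 - (1.9)·0.000 - (2.7)·0.000 - (3.9)·0.000) / (-11.5) = -0.696
Iteration 2:
  α = (-1 - (1)·-0.833 - (-3)·-0.818 - (0.1)·-0.696) / (8.1) = -0.315
  β = (-9 - (-4)·-0.123 - (-3.8)·-0.818 - (1)·-0.696) / (10.8) = -1.102
  γ = (-9 - (2)·-0.123 - (4)·-0.833 - (3)·-0.696) / (11) = -0.303
  δ = (8 - (1.9)·-0.123 - (2.7)·-0.833 - (3.9)·-0.818) / (-11.5) = -1.189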